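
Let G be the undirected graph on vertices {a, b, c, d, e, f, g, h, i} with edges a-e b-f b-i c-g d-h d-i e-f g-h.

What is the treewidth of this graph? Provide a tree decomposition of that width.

The largest bag has 2 vertices, giving width 1; this decomposition certifies tw(G) ≤ 1. G has an edge, so its treewidth is at least 1. Therefore the treewidth is 1.

Treewidth 1.
One optimal decomposition is:
Bags: B1 = {a, e}  B2 = {e, f}  B3 = {b, f}  B4 = {b, i}  B5 = {d, i}  B6 = {d, h}  B7 = {g, h}  B8 = {c, g}
Tree: B1–B2, B2–B3, B3–B4, B4–B5, B5–B6, B6–B7, B7–B8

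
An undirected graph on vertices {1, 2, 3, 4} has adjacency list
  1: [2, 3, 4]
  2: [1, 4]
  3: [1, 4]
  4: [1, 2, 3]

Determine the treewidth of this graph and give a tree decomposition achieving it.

Every bag has size at most 3, so the width is 3 − 1 = 2 and tw(G) ≤ 2. On the other hand G contains the 3-clique {1, 2, 4}. A clique must lie in a single bag of any decomposition, so no decomposition can have width below 2. Hence tw(G) = 2 exactly.

Treewidth 2.
Bags: B1 = {1, 2, 4}  B2 = {1, 3, 4}
Tree: B1–B2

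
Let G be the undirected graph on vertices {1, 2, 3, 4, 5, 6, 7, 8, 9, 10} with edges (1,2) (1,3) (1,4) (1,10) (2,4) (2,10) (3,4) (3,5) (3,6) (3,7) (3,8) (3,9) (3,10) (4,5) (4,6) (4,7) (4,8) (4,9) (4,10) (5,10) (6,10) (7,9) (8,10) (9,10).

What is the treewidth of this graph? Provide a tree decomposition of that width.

The largest bag has 4 vertices, giving width 3; this decomposition certifies tw(G) ≤ 3. On the other hand G contains the 4-clique {1, 2, 4, 10}. A clique must lie in a single bag of any decomposition, so no decomposition can have width below 3. Combining the bounds, tw(G) = 3.

Treewidth 3.
One optimal decomposition is:
Bags: B1 = {1, 3, 4, 10}  B2 = {3, 4, 9, 10}  B3 = {1, 2, 4, 10}  B4 = {3, 4, 6, 10}  B5 = {3, 4, 8, 10}  B6 = {3, 4, 5, 10}  B7 = {3, 4, 7, 9}
Tree: B1–B2, B1–B3, B1–B4, B2–B5, B5–B6, B2–B7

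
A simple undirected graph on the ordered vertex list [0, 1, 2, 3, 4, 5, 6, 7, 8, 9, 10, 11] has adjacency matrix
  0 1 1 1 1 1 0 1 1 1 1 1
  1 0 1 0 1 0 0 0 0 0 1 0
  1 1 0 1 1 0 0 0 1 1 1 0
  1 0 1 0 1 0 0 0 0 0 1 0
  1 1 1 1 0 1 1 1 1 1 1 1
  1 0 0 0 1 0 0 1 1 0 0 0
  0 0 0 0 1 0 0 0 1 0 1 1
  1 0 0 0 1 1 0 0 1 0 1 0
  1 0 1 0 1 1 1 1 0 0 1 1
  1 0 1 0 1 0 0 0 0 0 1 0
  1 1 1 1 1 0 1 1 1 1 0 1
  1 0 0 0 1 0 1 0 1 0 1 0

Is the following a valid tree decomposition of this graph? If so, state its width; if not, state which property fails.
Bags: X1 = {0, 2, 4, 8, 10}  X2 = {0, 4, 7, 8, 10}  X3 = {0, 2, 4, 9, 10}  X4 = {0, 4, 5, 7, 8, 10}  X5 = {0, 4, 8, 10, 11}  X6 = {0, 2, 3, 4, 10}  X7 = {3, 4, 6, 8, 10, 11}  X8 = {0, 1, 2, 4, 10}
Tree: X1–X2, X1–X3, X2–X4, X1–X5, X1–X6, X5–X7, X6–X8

A tree decomposition must satisfy three properties: every vertex lies in some bag; for every edge, both endpoints lie together in some bag; and for every vertex, the bags containing it form a connected subtree. Here bags containing vertex 3 are not connected in the tree, so the decomposition is invalid.

No — bags containing vertex 3 are not connected in the tree.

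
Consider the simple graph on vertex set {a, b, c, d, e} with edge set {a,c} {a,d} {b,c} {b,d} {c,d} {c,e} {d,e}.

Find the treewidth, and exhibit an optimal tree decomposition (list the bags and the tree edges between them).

Every bag has size at most 3, so the width is 3 − 1 = 2 and tw(G) ≤ 2. For the lower bound, the 3 vertices {c, d, e} are pairwise adjacent, and any tree decomposition puts a clique entirely inside one bag — forcing width ≥ 2. Combining the bounds, tw(G) = 2.

Treewidth 2.
Bags: B1 = {b, c, d}  B2 = {c, d, e}  B3 = {a, c, d}
Tree: B1–B2, B2–B3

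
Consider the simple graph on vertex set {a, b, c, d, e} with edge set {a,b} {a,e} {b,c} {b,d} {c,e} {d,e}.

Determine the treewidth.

A width-2 tree decomposition is:
Bags: B1 = {a, b, e}  B2 = {b, d, e}  B3 = {b, c, e}
Tree: B1–B2, B2–B3
Each bag holds 3 vertices, so the decomposition has width 2, which upper-bounds the treewidth. For the lower bound, G contains the cycle b–a–e–d–b, so G is not a forest; only forests have treewidth ≤ 1, hence tw(G) ≥ 2. Therefore the treewidth is 2.

2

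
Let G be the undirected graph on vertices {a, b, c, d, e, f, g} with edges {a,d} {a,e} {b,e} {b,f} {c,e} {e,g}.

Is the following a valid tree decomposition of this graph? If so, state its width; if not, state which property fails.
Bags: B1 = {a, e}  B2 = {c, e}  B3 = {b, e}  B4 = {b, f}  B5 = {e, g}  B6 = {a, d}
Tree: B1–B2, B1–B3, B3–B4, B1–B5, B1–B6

Yes; width 1.

Checking the three conditions: (i) the bags cover all of {a, b, c, d, e, f, g}; (ii) for each edge, some bag contains both endpoints; (iii) the bags containing any fixed vertex form a subtree. All hold, so the decomposition is valid with width 2 − 1 = 1.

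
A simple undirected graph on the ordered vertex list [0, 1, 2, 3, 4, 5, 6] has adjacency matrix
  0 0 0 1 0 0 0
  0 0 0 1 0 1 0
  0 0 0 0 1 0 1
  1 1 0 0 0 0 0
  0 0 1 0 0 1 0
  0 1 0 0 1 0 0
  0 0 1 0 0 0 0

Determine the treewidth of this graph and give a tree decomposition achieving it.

Treewidth 1.
One such decomposition:
Bags: B1 = {0, 3}  B2 = {1, 3}  B3 = {1, 5}  B4 = {4, 5}  B5 = {2, 4}  B6 = {2, 6}
Tree: B1–B2, B2–B3, B3–B4, B4–B5, B5–B6

The largest bag has 2 vertices, giving width 1; this decomposition certifies tw(G) ≤ 1. Since G has at least one edge (e.g. 0–3), it is not an edgeless graph, so tw(G) ≥ 1. Hence tw(G) = 1 exactly.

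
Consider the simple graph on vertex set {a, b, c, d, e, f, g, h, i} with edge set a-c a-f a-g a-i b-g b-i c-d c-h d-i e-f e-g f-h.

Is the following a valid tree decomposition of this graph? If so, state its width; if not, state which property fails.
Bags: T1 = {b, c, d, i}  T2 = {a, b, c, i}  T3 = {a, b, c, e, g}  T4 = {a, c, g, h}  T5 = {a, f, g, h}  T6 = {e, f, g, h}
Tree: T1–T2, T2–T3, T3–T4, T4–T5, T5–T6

No — bags containing vertex e are not connected in the tree.

A tree decomposition must satisfy three properties: every vertex lies in some bag; for every edge, both endpoints lie together in some bag; and for every vertex, the bags containing it form a connected subtree. Here bags containing vertex e are not connected in the tree, so the decomposition is invalid.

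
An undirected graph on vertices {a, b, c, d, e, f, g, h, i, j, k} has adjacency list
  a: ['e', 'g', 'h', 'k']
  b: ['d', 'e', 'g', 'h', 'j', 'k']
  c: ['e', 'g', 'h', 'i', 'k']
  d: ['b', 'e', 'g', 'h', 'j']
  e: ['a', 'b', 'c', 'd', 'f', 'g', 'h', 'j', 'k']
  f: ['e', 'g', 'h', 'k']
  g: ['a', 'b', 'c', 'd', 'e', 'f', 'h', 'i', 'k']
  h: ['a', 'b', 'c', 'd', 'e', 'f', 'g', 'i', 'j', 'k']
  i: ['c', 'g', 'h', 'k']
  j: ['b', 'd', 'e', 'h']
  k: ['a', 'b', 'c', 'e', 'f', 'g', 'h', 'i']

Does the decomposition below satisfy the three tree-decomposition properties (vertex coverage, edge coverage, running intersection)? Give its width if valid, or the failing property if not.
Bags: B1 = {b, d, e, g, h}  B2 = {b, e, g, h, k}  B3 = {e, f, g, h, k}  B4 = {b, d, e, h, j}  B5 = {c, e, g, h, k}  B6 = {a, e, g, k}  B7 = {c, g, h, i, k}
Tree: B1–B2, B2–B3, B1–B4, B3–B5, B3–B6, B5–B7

No — edge (h,a) lies in no bag.

A tree decomposition must satisfy three properties: every vertex lies in some bag; for every edge, both endpoints lie together in some bag; and for every vertex, the bags containing it form a connected subtree. Here edge (h,a) lies in no bag, so the decomposition is invalid.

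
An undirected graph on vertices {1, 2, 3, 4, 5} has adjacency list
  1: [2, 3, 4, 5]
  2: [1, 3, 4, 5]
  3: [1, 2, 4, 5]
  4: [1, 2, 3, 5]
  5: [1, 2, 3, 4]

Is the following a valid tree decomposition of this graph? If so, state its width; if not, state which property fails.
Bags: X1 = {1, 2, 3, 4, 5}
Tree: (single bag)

Yes; width 4.

Every vertex of G appears in some bag (union = {1, 2, 3, 4, 5}); every edge is covered by a bag; and for each vertex v the set of bags containing v is connected in the bag tree. The decomposition is therefore valid. The largest bag has 5 vertices, so the width is 4.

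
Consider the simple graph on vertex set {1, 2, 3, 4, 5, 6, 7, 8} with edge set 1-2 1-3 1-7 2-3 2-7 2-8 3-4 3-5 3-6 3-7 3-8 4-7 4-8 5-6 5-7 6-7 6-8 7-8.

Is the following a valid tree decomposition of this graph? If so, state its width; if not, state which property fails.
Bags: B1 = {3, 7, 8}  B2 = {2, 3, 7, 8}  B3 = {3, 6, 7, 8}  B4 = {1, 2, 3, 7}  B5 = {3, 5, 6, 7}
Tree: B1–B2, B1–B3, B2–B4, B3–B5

A tree decomposition must satisfy three properties: every vertex lies in some bag; for every edge, both endpoints lie together in some bag; and for every vertex, the bags containing it form a connected subtree. Here vertex 4 appears in no bag, so the decomposition is invalid.

No — vertex 4 appears in no bag.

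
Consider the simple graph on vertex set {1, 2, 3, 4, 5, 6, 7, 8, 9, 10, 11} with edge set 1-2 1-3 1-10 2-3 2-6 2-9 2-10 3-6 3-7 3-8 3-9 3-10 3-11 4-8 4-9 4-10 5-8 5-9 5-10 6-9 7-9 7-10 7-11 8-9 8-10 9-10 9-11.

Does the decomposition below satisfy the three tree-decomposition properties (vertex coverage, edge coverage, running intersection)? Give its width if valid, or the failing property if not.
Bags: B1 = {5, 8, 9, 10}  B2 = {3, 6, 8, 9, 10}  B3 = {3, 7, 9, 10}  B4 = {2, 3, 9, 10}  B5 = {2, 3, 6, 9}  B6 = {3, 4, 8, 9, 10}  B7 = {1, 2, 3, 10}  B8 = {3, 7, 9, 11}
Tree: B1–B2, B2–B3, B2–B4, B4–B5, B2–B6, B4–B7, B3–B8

A tree decomposition must satisfy three properties: every vertex lies in some bag; for every edge, both endpoints lie together in some bag; and for every vertex, the bags containing it form a connected subtree. Here bags containing vertex 6 are not connected in the tree, so the decomposition is invalid.

No — bags containing vertex 6 are not connected in the tree.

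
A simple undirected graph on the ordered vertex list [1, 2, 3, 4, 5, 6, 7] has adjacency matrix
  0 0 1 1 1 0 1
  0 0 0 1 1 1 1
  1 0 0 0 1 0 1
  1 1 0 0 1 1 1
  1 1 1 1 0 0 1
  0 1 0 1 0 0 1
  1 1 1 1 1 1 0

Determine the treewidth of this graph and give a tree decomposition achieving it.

Treewidth 3.
One optimal decomposition is:
Bags: B1 = {1, 3, 5, 7}  B2 = {1, 4, 5, 7}  B3 = {2, 4, 5, 7}  B4 = {2, 4, 6, 7}
Tree: B1–B2, B2–B3, B3–B4

The largest bag has 4 vertices, giving width 3; this decomposition certifies tw(G) ≤ 3. On the other hand G contains the 4-clique {1, 3, 5, 7}. A clique must lie in a single bag of any decomposition, so no decomposition can have width below 3. The upper and lower bounds meet at 3, so that is the treewidth.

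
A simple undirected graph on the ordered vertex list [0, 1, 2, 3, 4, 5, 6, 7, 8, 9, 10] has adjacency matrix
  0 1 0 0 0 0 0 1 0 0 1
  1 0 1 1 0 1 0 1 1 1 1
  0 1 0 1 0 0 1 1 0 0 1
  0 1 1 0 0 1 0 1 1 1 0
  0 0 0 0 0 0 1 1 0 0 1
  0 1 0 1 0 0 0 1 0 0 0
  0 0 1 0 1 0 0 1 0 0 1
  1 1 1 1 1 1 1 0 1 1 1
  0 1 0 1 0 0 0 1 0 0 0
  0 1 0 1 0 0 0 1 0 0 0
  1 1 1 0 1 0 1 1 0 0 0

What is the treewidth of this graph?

A width-3 tree decomposition is:
Bags: B1 = {1, 3, 5, 7}  B2 = {1, 2, 3, 7}  B3 = {1, 2, 7, 10}  B4 = {0, 1, 7, 10}  B5 = {2, 6, 7, 10}  B6 = {1, 3, 7, 8}  B7 = {4, 6, 7, 10}  B8 = {1, 3, 7, 9}
Tree: B1–B2, B2–B3, B3–B4, B3–B5, B2–B6, B5–B7, B2–B8
Every bag has size at most 4, so the width is 4 − 1 = 3 and tw(G) ≤ 3. On the other hand G contains the 4-clique {0, 1, 7, 10}. A clique must lie in a single bag of any decomposition, so no decomposition can have width below 3. Hence tw(G) = 3 exactly.

3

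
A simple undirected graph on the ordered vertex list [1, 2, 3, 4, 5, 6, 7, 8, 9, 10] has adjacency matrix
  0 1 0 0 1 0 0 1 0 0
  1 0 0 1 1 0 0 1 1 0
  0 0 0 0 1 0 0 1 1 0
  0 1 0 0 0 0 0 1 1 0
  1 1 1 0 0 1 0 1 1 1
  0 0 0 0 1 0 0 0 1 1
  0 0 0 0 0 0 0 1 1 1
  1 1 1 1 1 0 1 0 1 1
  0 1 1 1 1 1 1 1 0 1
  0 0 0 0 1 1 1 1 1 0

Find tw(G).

A width-3 tree decomposition is:
Bags: B1 = {2, 5, 8, 9}  B2 = {2, 4, 8, 9}  B3 = {5, 8, 9, 10}  B4 = {5, 6, 9, 10}  B5 = {1, 2, 5, 8}  B6 = {3, 5, 8, 9}  B7 = {7, 8, 9, 10}
Tree: B1–B2, B1–B3, B3–B4, B1–B5, B1–B6, B3–B7
The largest bag has 4 vertices, giving width 3; this decomposition certifies tw(G) ≤ 3. For the lower bound, the 4 vertices {1, 2, 5, 8} are pairwise adjacent, and any tree decomposition puts a clique entirely inside one bag — forcing width ≥ 3. Hence tw(G) = 3 exactly.

3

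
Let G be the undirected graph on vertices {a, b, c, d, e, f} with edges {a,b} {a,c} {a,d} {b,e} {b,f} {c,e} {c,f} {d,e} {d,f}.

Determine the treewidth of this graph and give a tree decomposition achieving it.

The largest bag has 4 vertices, giving width 3; this decomposition certifies tw(G) ≤ 3. For the lower bound: the 4 vertex sets {b,f}, {d,e}, {c}, {a} are disjoint, each induces a connected subgraph, and every pair is joined by at least one edge of G. Contracting each set to a single vertex therefore yields K_{4} as a minor, and since treewidth is minor-monotone, tw(G) ≥ tw(K_{4}) = 3. The upper and lower bounds meet at 3, so that is the treewidth.

Treewidth 3.
One optimal decomposition is:
Bags: B1 = {b, c, d, f}  B2 = {b, c, d, e}  B3 = {a, b, c, d}
Tree: B1–B2, B2–B3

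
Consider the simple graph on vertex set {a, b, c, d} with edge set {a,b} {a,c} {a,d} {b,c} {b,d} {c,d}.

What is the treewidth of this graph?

A width-3 tree decomposition is:
Bags: B1 = {a, b, c, d}
Tree: (single bag)
With just one bag of size 4, the width is 4 − 1 = 3, so tw(G) ≤ 3. Conversely, {a, b, c, d} is a clique of size 4, and the vertices of any clique must share a bag in every tree decomposition; so some bag has ≥ 4 vertices and tw(G) ≥ 3. Therefore the treewidth is 3.

3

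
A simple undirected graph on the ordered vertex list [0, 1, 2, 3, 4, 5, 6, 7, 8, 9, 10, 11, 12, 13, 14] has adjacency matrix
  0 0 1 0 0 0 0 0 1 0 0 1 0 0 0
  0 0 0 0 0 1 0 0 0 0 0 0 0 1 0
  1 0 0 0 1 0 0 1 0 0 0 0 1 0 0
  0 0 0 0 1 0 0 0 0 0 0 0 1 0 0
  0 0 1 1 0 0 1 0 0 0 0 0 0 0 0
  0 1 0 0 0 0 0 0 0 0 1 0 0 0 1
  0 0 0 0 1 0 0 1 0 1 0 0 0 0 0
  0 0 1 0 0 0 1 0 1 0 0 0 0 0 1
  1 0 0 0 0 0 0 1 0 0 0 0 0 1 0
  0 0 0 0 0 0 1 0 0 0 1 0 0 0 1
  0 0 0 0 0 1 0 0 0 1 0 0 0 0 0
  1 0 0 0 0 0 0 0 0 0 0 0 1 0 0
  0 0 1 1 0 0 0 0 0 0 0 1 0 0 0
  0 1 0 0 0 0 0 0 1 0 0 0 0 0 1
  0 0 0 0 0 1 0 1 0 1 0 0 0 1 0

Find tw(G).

3

A width-3 tree decomposition is:
Bags: B1 = {1, 5, 9, 10}  B2 = {1, 5, 9, 14}  B3 = {1, 9, 13, 14}  B4 = {6, 9, 13, 14}  B5 = {6, 7, 13, 14}  B6 = {6, 7, 8, 13}  B7 = {4, 6, 7, 8}  B8 = {2, 4, 7, 8}  B9 = {0, 2, 4, 8}  B10 = {0, 2, 3, 4}  B11 = {0, 2, 3, 12}  B12 = {0, 3, 11, 12}
Tree: B1–B2, B2–B3, B3–B4, B4–B5, B5–B6, B6–B7, B7–B8, B8–B9, B9–B10, B10–B11, B11–B12
Every bag has size at most 4, so the width is 4 − 1 = 3 and tw(G) ≤ 3. For the lower bound: the 4 vertex sets {1,5,10}, {9}, {14}, {6,7,8,13} are disjoint, each induces a connected subgraph, and every pair is joined by at least one edge of G. Contracting each set to a single vertex therefore yields K_{4} as a minor, and since treewidth is minor-monotone, tw(G) ≥ tw(K_{4}) = 3. The upper and lower bounds meet at 3, so that is the treewidth.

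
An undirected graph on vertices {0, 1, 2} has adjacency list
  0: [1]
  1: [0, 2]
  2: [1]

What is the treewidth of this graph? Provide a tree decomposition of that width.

Treewidth 1.
One optimal decomposition is:
Bags: B1 = {1, 2}  B2 = {0, 1}
Tree: B1–B2

Every bag has size at most 2, so the width is 2 − 1 = 1 and tw(G) ≤ 1. Any graph with an edge has treewidth ≥ 1, and G has the edge 1–2. Combining the bounds, tw(G) = 1.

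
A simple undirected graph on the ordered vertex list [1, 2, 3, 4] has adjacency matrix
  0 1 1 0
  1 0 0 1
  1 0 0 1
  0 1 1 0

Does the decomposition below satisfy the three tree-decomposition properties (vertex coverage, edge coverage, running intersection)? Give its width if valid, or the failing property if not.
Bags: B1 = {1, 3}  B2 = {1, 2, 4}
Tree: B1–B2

A tree decomposition must satisfy three properties: every vertex lies in some bag; for every edge, both endpoints lie together in some bag; and for every vertex, the bags containing it form a connected subtree. Here edge (4,3) lies in no bag, so the decomposition is invalid.

No — edge (4,3) lies in no bag.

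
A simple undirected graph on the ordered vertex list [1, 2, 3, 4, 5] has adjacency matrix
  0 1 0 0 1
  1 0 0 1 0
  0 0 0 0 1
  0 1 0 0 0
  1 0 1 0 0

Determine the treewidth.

1

A width-1 tree decomposition is:
Bags: B1 = {3, 5}  B2 = {1, 5}  B3 = {1, 2}  B4 = {2, 4}
Tree: B1–B2, B2–B3, B3–B4
The largest bag has 2 vertices, giving width 1; this decomposition certifies tw(G) ≤ 1. Since G has at least one edge (e.g. 3–5), it is not an edgeless graph, so tw(G) ≥ 1. Hence tw(G) = 1 exactly.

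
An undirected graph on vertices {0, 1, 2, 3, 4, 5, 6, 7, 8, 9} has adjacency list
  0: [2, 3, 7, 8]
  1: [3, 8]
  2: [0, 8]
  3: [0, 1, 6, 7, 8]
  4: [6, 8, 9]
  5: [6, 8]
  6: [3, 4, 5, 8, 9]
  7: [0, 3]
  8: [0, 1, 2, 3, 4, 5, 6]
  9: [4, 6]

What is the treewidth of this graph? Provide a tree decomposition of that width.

Treewidth 2.
One optimal decomposition is:
Bags: B1 = {3, 6, 8}  B2 = {4, 6, 8}  B3 = {0, 3, 8}  B4 = {0, 3, 7}  B5 = {0, 2, 8}  B6 = {4, 6, 9}  B7 = {5, 6, 8}  B8 = {1, 3, 8}
Tree: B1–B2, B1–B3, B3–B4, B3–B5, B2–B6, B1–B7, B1–B8

The largest bag has 3 vertices, giving width 2; this decomposition certifies tw(G) ≤ 2. For the lower bound, the 3 vertices {0, 2, 8} are pairwise adjacent, and any tree decomposition puts a clique entirely inside one bag — forcing width ≥ 2. Combining the bounds, tw(G) = 2.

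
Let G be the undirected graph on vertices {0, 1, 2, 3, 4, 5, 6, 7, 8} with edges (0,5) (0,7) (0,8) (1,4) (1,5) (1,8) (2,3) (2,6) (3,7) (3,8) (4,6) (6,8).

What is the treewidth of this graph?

3

A width-3 tree decomposition is:
Bags: B1 = {0, 1, 4, 5}  B2 = {0, 1, 4, 8}  B3 = {0, 4, 6, 8}  B4 = {0, 6, 7, 8}  B5 = {3, 6, 7, 8}  B6 = {2, 3, 6, 7}
Tree: B1–B2, B2–B3, B3–B4, B4–B5, B5–B6
Each bag holds 4 vertices, so the decomposition has width 3, which upper-bounds the treewidth. For the lower bound: the 4 vertex sets {1,4,5}, {0}, {8}, {2,3,6,7} are disjoint, each induces a connected subgraph, and every pair is joined by at least one edge of G. Contracting each set to a single vertex therefore yields K_{4} as a minor, and since treewidth is minor-monotone, tw(G) ≥ tw(K_{4}) = 3. Therefore the treewidth is 3.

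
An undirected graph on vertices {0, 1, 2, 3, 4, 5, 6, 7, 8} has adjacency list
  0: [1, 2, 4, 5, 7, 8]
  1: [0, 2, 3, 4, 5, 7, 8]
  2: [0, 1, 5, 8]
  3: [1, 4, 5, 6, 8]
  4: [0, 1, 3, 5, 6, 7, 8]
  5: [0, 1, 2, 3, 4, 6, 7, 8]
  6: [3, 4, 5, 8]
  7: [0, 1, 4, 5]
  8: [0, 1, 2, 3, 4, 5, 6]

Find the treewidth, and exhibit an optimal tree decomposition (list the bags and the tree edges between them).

Treewidth 4.
One such decomposition:
Bags: B1 = {0, 1, 4, 5, 8}  B2 = {0, 1, 2, 5, 8}  B3 = {1, 3, 4, 5, 8}  B4 = {0, 1, 4, 5, 7}  B5 = {3, 4, 5, 6, 8}
Tree: B1–B2, B1–B3, B1–B4, B3–B5

The largest bag has 5 vertices, giving width 4; this decomposition certifies tw(G) ≤ 4. Conversely, {0, 1, 2, 5, 8} is a clique of size 5, and the vertices of any clique must share a bag in every tree decomposition; so some bag has ≥ 5 vertices and tw(G) ≥ 4. The upper and lower bounds meet at 4, so that is the treewidth.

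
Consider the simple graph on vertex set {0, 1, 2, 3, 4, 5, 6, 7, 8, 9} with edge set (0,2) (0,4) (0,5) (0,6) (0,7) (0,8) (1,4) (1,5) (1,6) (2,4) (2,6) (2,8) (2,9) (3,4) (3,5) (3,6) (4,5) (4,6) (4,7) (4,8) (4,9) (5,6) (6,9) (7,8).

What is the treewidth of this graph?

3

A width-3 tree decomposition is:
Bags: B1 = {0, 2, 4, 6}  B2 = {0, 2, 4, 8}  B3 = {0, 4, 5, 6}  B4 = {0, 4, 7, 8}  B5 = {2, 4, 6, 9}  B6 = {1, 4, 5, 6}  B7 = {3, 4, 5, 6}
Tree: B1–B2, B1–B3, B2–B4, B1–B5, B3–B6, B3–B7
Each bag holds 4 vertices, so the decomposition has width 3, which upper-bounds the treewidth. For the lower bound, the 4 vertices {0, 2, 4, 8} are pairwise adjacent, and any tree decomposition puts a clique entirely inside one bag — forcing width ≥ 3. Combining the bounds, tw(G) = 3.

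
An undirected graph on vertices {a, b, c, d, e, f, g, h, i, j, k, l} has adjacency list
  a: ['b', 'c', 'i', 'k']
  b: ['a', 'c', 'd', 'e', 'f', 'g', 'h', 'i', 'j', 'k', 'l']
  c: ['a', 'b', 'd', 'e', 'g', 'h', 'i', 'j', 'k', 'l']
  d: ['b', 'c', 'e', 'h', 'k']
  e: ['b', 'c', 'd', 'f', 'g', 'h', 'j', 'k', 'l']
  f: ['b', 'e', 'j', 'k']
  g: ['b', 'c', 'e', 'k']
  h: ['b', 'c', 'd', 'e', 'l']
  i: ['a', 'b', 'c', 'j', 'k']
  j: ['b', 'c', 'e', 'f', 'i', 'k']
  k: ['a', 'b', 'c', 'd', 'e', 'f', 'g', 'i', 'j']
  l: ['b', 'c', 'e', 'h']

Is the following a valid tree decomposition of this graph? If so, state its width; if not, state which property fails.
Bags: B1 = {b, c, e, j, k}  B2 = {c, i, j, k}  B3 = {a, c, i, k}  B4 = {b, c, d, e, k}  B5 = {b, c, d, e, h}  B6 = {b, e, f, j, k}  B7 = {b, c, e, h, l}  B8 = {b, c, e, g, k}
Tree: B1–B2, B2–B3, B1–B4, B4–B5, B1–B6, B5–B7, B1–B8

No — edge (b,i) lies in no bag.

A tree decomposition must satisfy three properties: every vertex lies in some bag; for every edge, both endpoints lie together in some bag; and for every vertex, the bags containing it form a connected subtree. Here edge (b,i) lies in no bag, so the decomposition is invalid.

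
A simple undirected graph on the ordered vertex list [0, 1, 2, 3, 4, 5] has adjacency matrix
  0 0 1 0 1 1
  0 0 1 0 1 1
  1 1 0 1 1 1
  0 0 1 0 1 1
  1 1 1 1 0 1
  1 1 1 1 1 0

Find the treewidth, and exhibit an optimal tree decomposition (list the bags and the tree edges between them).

Every bag has size at most 4, so the width is 4 − 1 = 3 and tw(G) ≤ 3. For the lower bound, the 4 vertices {0, 2, 4, 5} are pairwise adjacent, and any tree decomposition puts a clique entirely inside one bag — forcing width ≥ 3. Combining the bounds, tw(G) = 3.

Treewidth 3.
Bags: B1 = {1, 2, 4, 5}  B2 = {0, 2, 4, 5}  B3 = {2, 3, 4, 5}
Tree: B1–B2, B1–B3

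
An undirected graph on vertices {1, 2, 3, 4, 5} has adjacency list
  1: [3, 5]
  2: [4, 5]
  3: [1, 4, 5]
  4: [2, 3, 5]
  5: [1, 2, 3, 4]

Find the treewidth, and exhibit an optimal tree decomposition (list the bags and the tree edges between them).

The largest bag has 3 vertices, giving width 2; this decomposition certifies tw(G) ≤ 2. Conversely, {2, 4, 5} is a clique of size 3, and the vertices of any clique must share a bag in every tree decomposition; so some bag has ≥ 3 vertices and tw(G) ≥ 2. Combining the bounds, tw(G) = 2.

Treewidth 2.
One such decomposition:
Bags: B1 = {3, 4, 5}  B2 = {1, 3, 5}  B3 = {2, 4, 5}
Tree: B1–B2, B1–B3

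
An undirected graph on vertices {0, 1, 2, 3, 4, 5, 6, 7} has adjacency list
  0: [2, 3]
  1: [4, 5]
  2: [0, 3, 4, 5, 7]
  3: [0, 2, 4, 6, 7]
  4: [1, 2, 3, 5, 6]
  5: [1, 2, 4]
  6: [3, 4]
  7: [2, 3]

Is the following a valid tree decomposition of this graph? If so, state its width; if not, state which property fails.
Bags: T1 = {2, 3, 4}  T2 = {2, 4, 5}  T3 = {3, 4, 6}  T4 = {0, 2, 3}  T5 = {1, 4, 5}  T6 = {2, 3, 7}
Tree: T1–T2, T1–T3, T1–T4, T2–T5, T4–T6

Yes; width 2.

Every vertex of G appears in some bag (union = {0, 1, 2, 3, 4, 5, 6, 7}); every edge is covered by a bag; and for each vertex v the set of bags containing v is connected in the bag tree. The decomposition is therefore valid. The largest bag has 3 vertices, so the width is 2.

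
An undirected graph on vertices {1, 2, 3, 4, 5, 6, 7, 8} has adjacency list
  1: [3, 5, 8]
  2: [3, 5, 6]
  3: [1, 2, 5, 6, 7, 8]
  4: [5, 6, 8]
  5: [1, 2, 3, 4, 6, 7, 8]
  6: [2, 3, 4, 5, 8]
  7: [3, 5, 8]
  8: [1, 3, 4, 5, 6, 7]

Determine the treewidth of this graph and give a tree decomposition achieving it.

The largest bag has 4 vertices, giving width 3; this decomposition certifies tw(G) ≤ 3. For the lower bound, the 4 vertices {1, 3, 5, 8} are pairwise adjacent, and any tree decomposition puts a clique entirely inside one bag — forcing width ≥ 3. The upper and lower bounds meet at 3, so that is the treewidth.

Treewidth 3.
One optimal decomposition is:
Bags: B1 = {4, 5, 6, 8}  B2 = {3, 5, 6, 8}  B3 = {2, 3, 5, 6}  B4 = {3, 5, 7, 8}  B5 = {1, 3, 5, 8}
Tree: B1–B2, B2–B3, B2–B4, B2–B5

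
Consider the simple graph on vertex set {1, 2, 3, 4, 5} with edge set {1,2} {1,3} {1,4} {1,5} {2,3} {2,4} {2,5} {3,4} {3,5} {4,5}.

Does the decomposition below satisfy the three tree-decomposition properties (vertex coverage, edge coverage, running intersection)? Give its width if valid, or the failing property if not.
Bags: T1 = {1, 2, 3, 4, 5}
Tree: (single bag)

Every vertex of G appears in some bag (union = {1, 2, 3, 4, 5}); every edge is covered by a bag; and for each vertex v the set of bags containing v is connected in the bag tree. The decomposition is therefore valid. The largest bag has 5 vertices, so the width is 4.

Yes; width 4.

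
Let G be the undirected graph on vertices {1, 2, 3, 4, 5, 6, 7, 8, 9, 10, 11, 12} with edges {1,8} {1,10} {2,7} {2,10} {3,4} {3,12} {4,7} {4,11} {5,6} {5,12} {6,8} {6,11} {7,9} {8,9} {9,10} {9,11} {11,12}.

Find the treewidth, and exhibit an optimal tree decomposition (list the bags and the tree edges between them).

Treewidth 3.
One optimal decomposition is:
Bags: B1 = {1, 2, 8, 10}  B2 = {2, 8, 9, 10}  B3 = {2, 7, 8, 9}  B4 = {6, 7, 8, 9}  B5 = {6, 7, 9, 11}  B6 = {4, 6, 7, 11}  B7 = {4, 5, 6, 11}  B8 = {4, 5, 11, 12}  B9 = {3, 4, 5, 12}
Tree: B1–B2, B2–B3, B3–B4, B4–B5, B5–B6, B6–B7, B7–B8, B8–B9

Every bag has size at most 4, so the width is 4 − 1 = 3 and tw(G) ≤ 3. For the lower bound: the 4 vertex sets {1,2,10}, {8}, {9}, {4,6,7,11} are disjoint, each induces a connected subgraph, and every pair is joined by at least one edge of G. Contracting each set to a single vertex therefore yields K_{4} as a minor, and since treewidth is minor-monotone, tw(G) ≥ tw(K_{4}) = 3. Combining the bounds, tw(G) = 3.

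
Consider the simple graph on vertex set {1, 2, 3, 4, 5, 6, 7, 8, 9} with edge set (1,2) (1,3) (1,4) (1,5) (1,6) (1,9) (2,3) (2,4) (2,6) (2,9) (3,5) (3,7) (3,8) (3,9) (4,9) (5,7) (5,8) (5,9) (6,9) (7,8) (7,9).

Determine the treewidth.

A width-3 tree decomposition is:
Bags: B1 = {3, 5, 7, 8}  B2 = {3, 5, 7, 9}  B3 = {1, 3, 5, 9}  B4 = {1, 2, 3, 9}  B5 = {1, 2, 6, 9}  B6 = {1, 2, 4, 9}
Tree: B1–B2, B2–B3, B3–B4, B4–B5, B4–B6
The largest bag has 4 vertices, giving width 3; this decomposition certifies tw(G) ≤ 3. For the lower bound, the 4 vertices {3, 5, 7, 8} are pairwise adjacent, and any tree decomposition puts a clique entirely inside one bag — forcing width ≥ 3. Combining the bounds, tw(G) = 3.

3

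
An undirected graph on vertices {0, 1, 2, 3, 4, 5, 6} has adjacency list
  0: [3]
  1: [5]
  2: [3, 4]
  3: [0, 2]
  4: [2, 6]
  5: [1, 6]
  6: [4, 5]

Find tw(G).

1

A width-1 tree decomposition is:
Bags: B1 = {1, 5}  B2 = {5, 6}  B3 = {4, 6}  B4 = {2, 4}  B5 = {2, 3}  B6 = {0, 3}
Tree: B1–B2, B2–B3, B3–B4, B4–B5, B5–B6
The largest bag has 2 vertices, giving width 1; this decomposition certifies tw(G) ≤ 1. Any graph with an edge has treewidth ≥ 1, and G has the edge 1–5. The upper and lower bounds meet at 1, so that is the treewidth.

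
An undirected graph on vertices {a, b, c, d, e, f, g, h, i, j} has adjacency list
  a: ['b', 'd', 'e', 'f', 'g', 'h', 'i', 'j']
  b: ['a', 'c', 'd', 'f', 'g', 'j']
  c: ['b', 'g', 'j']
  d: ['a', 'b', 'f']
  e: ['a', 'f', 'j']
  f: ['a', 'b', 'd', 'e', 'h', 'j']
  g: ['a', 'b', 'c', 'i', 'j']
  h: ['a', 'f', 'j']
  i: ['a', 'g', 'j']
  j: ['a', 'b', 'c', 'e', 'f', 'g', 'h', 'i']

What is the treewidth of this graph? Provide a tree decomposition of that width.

Treewidth 3.
One such decomposition:
Bags: B1 = {a, g, i, j}  B2 = {a, b, g, j}  B3 = {a, b, f, j}  B4 = {b, c, g, j}  B5 = {a, b, d, f}  B6 = {a, f, h, j}  B7 = {a, e, f, j}
Tree: B1–B2, B2–B3, B2–B4, B3–B5, B3–B6, B3–B7

The largest bag has 4 vertices, giving width 3; this decomposition certifies tw(G) ≤ 3. Conversely, {b, c, g, j} is a clique of size 4, and the vertices of any clique must share a bag in every tree decomposition; so some bag has ≥ 4 vertices and tw(G) ≥ 3. The upper and lower bounds meet at 3, so that is the treewidth.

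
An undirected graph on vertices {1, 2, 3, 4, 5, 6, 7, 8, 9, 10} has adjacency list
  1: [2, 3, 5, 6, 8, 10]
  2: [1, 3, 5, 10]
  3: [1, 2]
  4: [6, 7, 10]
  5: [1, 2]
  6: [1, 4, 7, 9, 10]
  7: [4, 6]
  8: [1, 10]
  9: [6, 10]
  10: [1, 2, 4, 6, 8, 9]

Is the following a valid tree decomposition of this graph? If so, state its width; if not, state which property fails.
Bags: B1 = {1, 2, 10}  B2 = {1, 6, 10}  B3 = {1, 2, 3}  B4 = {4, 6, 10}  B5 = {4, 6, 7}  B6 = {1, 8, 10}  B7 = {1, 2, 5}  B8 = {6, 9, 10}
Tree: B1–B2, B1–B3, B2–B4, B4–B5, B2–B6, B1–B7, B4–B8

Checking the three conditions: (i) the bags cover all of {1, 2, 3, 4, 5, 6, 7, 8, 9, 10}; (ii) for each edge, some bag contains both endpoints; (iii) the bags containing any fixed vertex form a subtree. All hold, so the decomposition is valid with width 3 − 1 = 2.

Yes; width 2.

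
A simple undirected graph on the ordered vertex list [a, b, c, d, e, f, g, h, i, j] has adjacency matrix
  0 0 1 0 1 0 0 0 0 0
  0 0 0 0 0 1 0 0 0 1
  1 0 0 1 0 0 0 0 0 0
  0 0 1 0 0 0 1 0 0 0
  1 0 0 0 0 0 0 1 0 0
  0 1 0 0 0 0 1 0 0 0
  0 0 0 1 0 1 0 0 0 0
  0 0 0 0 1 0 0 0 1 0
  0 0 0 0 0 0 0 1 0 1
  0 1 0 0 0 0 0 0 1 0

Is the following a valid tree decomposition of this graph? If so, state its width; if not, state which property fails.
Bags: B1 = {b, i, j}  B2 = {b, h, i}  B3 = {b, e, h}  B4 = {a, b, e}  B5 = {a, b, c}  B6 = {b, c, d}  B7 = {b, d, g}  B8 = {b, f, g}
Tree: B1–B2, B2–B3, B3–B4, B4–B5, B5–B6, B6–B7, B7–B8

Every vertex of G appears in some bag (union = {a, b, c, d, e, f, g, h, i, j}); every edge is covered by a bag; and for each vertex v the set of bags containing v is connected in the bag tree. The decomposition is therefore valid. The largest bag has 3 vertices, so the width is 2.

Yes; width 2.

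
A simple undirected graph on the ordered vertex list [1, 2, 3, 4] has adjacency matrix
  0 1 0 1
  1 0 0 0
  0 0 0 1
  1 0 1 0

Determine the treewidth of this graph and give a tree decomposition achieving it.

Treewidth 1.
Bags: B1 = {3, 4}  B2 = {1, 4}  B3 = {1, 2}
Tree: B1–B2, B2–B3

Each bag holds 2 vertices, so the decomposition has width 1, which upper-bounds the treewidth. Any graph with an edge has treewidth ≥ 1, and G has the edge 3–4. Therefore the treewidth is 1.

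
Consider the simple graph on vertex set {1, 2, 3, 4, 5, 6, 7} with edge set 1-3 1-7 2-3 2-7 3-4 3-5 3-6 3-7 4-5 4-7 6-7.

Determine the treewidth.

A width-2 tree decomposition is:
Bags: B1 = {3, 6, 7}  B2 = {1, 3, 7}  B3 = {3, 4, 7}  B4 = {3, 4, 5}  B5 = {2, 3, 7}
Tree: B1–B2, B1–B3, B3–B4, B2–B5
The largest bag has 3 vertices, giving width 2; this decomposition certifies tw(G) ≤ 2. For the lower bound, the 3 vertices {3, 4, 5} are pairwise adjacent, and any tree decomposition puts a clique entirely inside one bag — forcing width ≥ 2. Combining the bounds, tw(G) = 2.

2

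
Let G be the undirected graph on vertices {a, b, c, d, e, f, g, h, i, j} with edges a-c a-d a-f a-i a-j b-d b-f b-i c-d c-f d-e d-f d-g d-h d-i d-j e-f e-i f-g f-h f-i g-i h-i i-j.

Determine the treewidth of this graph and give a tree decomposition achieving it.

The largest bag has 4 vertices, giving width 3; this decomposition certifies tw(G) ≤ 3. Conversely, {a, d, i, j} is a clique of size 4, and the vertices of any clique must share a bag in every tree decomposition; so some bag has ≥ 4 vertices and tw(G) ≥ 3. The upper and lower bounds meet at 3, so that is the treewidth.

Treewidth 3.
One optimal decomposition is:
Bags: B1 = {a, d, f, i}  B2 = {b, d, f, i}  B3 = {a, c, d, f}  B4 = {d, f, g, i}  B5 = {d, f, h, i}  B6 = {d, e, f, i}  B7 = {a, d, i, j}
Tree: B1–B2, B1–B3, B2–B4, B4–B5, B1–B6, B1–B7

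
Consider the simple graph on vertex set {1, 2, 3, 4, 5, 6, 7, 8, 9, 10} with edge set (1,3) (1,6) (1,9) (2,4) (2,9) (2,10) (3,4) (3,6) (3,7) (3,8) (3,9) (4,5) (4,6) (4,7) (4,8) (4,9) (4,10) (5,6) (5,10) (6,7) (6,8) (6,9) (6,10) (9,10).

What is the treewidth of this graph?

3

A width-3 tree decomposition is:
Bags: B1 = {4, 6, 9, 10}  B2 = {3, 4, 6, 9}  B3 = {3, 4, 6, 8}  B4 = {4, 5, 6, 10}  B5 = {2, 4, 9, 10}  B6 = {3, 4, 6, 7}  B7 = {1, 3, 6, 9}
Tree: B1–B2, B2–B3, B1–B4, B1–B5, B2–B6, B2–B7
The largest bag has 4 vertices, giving width 3; this decomposition certifies tw(G) ≤ 3. On the other hand G contains the 4-clique {1, 3, 6, 9}. A clique must lie in a single bag of any decomposition, so no decomposition can have width below 3. The upper and lower bounds meet at 3, so that is the treewidth.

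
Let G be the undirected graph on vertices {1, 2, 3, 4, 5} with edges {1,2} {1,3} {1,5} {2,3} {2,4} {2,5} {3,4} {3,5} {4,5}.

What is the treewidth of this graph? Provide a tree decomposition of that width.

Each bag holds 4 vertices, so the decomposition has width 3, which upper-bounds the treewidth. On the other hand G contains the 4-clique {1, 2, 3, 5}. A clique must lie in a single bag of any decomposition, so no decomposition can have width below 3. Combining the bounds, tw(G) = 3.

Treewidth 3.
One such decomposition:
Bags: B1 = {2, 3, 4, 5}  B2 = {1, 2, 3, 5}
Tree: B1–B2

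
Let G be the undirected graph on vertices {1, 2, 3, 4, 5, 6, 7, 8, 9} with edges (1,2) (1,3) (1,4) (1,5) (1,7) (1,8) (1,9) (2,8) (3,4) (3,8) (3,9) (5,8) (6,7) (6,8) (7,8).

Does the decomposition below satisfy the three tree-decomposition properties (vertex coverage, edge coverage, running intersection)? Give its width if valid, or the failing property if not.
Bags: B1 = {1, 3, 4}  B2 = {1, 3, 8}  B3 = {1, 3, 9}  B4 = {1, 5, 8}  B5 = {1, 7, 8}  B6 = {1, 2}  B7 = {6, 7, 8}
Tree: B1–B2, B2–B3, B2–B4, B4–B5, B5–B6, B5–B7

A tree decomposition must satisfy three properties: every vertex lies in some bag; for every edge, both endpoints lie together in some bag; and for every vertex, the bags containing it form a connected subtree. Here edge (8,2) lies in no bag, so the decomposition is invalid.

No — edge (8,2) lies in no bag.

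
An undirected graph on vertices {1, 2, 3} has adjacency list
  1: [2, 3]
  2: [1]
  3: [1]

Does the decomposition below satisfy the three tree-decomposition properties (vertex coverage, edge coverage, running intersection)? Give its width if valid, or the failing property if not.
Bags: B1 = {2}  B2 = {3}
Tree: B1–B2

A tree decomposition must satisfy three properties: every vertex lies in some bag; for every edge, both endpoints lie together in some bag; and for every vertex, the bags containing it form a connected subtree. Here vertex 1 appears in no bag, so the decomposition is invalid.

No — vertex 1 appears in no bag.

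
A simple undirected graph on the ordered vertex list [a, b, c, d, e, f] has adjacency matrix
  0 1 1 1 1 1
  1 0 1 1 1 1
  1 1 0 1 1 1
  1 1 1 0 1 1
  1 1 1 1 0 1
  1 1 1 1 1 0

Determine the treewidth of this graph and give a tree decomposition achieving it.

With just one bag of size 6, the width is 6 − 1 = 5, so tw(G) ≤ 5. Conversely, {a, b, c, d, e, f} is a clique of size 6, and the vertices of any clique must share a bag in every tree decomposition; so some bag has ≥ 6 vertices and tw(G) ≥ 5. Combining the bounds, tw(G) = 5.

Treewidth 5.
Bags: B1 = {a, b, c, d, e, f}
Tree: (single bag)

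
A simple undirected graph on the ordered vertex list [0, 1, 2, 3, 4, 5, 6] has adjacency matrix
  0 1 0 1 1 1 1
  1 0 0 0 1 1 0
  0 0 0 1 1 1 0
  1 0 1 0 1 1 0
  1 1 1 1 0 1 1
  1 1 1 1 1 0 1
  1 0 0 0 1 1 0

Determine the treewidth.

3

A width-3 tree decomposition is:
Bags: B1 = {0, 1, 4, 5}  B2 = {0, 4, 5, 6}  B3 = {0, 3, 4, 5}  B4 = {2, 3, 4, 5}
Tree: B1–B2, B2–B3, B3–B4
Every bag has size at most 4, so the width is 4 − 1 = 3 and tw(G) ≤ 3. Conversely, {0, 1, 4, 5} is a clique of size 4, and the vertices of any clique must share a bag in every tree decomposition; so some bag has ≥ 4 vertices and tw(G) ≥ 3. Therefore the treewidth is 3.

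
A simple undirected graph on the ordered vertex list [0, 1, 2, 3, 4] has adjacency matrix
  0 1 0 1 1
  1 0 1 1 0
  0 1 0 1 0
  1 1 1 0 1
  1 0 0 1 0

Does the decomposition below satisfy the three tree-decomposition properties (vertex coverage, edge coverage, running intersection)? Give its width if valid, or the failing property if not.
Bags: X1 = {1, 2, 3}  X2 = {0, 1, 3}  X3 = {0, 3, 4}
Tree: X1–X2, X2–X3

Yes; width 2.

Every vertex of G appears in some bag (union = {0, 1, 2, 3, 4}); every edge is covered by a bag; and for each vertex v the set of bags containing v is connected in the bag tree. The decomposition is therefore valid. The largest bag has 3 vertices, so the width is 2.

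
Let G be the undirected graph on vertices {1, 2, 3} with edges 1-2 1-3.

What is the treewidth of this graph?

1

A width-1 tree decomposition is:
Bags: B1 = {1, 2}  B2 = {1, 3}
Tree: B1–B2
Each bag holds 2 vertices, so the decomposition has width 1, which upper-bounds the treewidth. G has an edge, so its treewidth is at least 1. The upper and lower bounds meet at 1, so that is the treewidth.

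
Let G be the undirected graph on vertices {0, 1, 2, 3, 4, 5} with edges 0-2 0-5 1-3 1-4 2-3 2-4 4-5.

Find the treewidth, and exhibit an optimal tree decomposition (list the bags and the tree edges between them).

The largest bag has 3 vertices, giving width 2; this decomposition certifies tw(G) ≤ 2. The edges 5–0–2–4–5 form a cycle, so G is not a tree and its treewidth is at least 2. Hence tw(G) = 2 exactly.

Treewidth 2.
One optimal decomposition is:
Bags: B1 = {0, 4, 5}  B2 = {0, 2, 4}  B3 = {1, 2, 4}  B4 = {1, 2, 3}
Tree: B1–B2, B2–B3, B3–B4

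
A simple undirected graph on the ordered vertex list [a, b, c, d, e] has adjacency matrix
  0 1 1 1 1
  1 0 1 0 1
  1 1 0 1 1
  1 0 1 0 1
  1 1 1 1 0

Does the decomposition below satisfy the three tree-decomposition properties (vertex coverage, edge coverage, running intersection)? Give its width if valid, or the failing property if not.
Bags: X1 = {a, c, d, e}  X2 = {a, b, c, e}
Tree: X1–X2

Yes; width 3.

Vertex coverage: the bags together contain {a, b, c, d, e}, the full vertex set. Edge coverage: each edge of G has both endpoints in at least one bag. Running intersection: for every vertex, the bags containing it form a connected subtree. All three properties hold, so this is a valid tree decomposition of width max|bag| − 1 = 3, and hence tw(G) ≤ 3.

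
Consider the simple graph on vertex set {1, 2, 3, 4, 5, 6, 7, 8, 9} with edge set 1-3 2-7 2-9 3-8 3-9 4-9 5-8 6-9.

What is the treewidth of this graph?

A width-1 tree decomposition is:
Bags: B1 = {3, 8}  B2 = {3, 9}  B3 = {1, 3}  B4 = {6, 9}  B5 = {4, 9}  B6 = {2, 9}  B7 = {5, 8}  B8 = {2, 7}
Tree: B1–B2, B1–B3, B2–B4, B2–B5, B5–B6, B1–B7, B6–B8
The largest bag has 2 vertices, giving width 1; this decomposition certifies tw(G) ≤ 1. Any graph with an edge has treewidth ≥ 1, and G has the edge 3–8. Hence tw(G) = 1 exactly.

1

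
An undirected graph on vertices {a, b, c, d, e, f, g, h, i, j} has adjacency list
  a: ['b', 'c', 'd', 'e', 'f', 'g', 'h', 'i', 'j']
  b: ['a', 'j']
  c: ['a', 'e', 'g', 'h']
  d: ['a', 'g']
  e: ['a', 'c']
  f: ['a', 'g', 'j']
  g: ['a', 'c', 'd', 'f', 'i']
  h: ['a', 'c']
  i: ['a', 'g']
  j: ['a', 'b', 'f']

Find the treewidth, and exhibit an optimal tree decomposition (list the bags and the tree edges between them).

Every bag has size at most 3, so the width is 3 − 1 = 2 and tw(G) ≤ 2. For the lower bound, the 3 vertices {a, d, g} are pairwise adjacent, and any tree decomposition puts a clique entirely inside one bag — forcing width ≥ 2. Therefore the treewidth is 2.

Treewidth 2.
One optimal decomposition is:
Bags: B1 = {a, d, g}  B2 = {a, f, g}  B3 = {a, f, j}  B4 = {a, g, i}  B5 = {a, c, g}  B6 = {a, c, e}  B7 = {a, b, j}  B8 = {a, c, h}
Tree: B1–B2, B2–B3, B1–B4, B2–B5, B5–B6, B3–B7, B6–B8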